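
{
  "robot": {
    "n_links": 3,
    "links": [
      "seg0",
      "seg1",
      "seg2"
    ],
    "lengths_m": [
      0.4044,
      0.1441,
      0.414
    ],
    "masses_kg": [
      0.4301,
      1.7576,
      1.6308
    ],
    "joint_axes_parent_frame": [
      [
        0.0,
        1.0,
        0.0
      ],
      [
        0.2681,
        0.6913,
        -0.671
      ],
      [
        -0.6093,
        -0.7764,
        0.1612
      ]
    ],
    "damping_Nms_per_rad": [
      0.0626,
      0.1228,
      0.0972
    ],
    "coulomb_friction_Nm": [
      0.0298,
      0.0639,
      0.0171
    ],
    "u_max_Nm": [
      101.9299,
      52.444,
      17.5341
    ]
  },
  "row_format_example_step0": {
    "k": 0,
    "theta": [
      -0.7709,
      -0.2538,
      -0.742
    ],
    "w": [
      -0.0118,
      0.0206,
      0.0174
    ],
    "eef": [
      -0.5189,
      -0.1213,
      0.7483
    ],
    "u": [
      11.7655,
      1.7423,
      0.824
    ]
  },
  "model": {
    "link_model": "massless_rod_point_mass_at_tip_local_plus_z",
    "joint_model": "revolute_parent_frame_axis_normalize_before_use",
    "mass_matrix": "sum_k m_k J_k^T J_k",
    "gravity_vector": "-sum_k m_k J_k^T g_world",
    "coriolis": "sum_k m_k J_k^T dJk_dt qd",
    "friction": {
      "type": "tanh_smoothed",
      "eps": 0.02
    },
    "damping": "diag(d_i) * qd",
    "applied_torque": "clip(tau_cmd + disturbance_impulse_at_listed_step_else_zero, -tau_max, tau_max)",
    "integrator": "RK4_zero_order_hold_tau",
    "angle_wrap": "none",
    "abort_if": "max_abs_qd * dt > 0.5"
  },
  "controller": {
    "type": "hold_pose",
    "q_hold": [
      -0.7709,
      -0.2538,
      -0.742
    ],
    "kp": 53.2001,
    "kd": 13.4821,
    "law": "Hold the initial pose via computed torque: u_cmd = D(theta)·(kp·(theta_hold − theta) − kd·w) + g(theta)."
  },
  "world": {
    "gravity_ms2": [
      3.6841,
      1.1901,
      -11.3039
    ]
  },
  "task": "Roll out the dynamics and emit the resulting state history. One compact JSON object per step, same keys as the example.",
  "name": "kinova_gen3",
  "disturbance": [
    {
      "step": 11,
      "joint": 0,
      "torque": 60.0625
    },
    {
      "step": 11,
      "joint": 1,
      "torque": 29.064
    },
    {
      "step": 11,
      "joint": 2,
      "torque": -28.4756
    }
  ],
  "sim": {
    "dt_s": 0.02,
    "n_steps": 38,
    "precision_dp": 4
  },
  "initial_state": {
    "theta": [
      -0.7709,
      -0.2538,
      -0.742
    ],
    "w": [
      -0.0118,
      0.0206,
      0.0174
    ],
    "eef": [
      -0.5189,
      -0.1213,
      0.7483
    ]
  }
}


{"k":1,"theta":[-0.7711,-0.2538,-0.7419],"w":[-0.0077,0.0055,0.0055],"eef":[-0.519,-0.1213,0.7482],"u":[11.7118,1.7324,0.8377]}
{"k":2,"theta":[-0.7712,-0.2538,-0.7419],"w":[-0.0053,0.0041,0.0043],"eef":[-0.5191,-0.1213,0.7482],"u":[11.6678,1.7213,0.8484]}
{"k":3,"theta":[-0.7713,-0.2538,-0.742],"w":[-0.0036,0.0044,0.0044],"eef":[-0.5192,-0.1213,0.7481],"u":[11.6319,1.7117,0.8573]}
{"k":4,"theta":[-0.7713,-0.2539,-0.742],"w":[-0.0023,0.0045,0.0042],"eef":[-0.5192,-0.1212,0.7481],"u":[11.6025,1.7039,0.8647]}
{"k":5,"theta":[-0.7714,-0.2539,-0.742],"w":[-0.0013,0.0046,0.0041],"eef":[-0.5193,-0.1212,0.7481],"u":[11.5787,1.6974,0.8708]}
{"k":6,"theta":[-0.7714,-0.2539,-0.742],"w":[-0.0005,0.0047,0.004],"eef":[-0.5193,-0.1212,0.7481],"u":[11.5593,1.6921,0.8759]}
{"k":7,"theta":[-0.7714,-0.254,-0.742],"w":[0.0,0.0048,0.0038],"eef":[-0.5193,-0.1212,0.7481],"u":[11.5436,1.6878,0.88]}
{"k":8,"theta":[-0.7713,-0.254,-0.7421],"w":[0.0004,0.0048,0.0037],"eef":[-0.5193,-0.1212,0.7481],"u":[11.531,1.6843,0.8834]}
{"k":9,"theta":[-0.7713,-0.254,-0.7421],"w":[0.0007,0.0049,0.0037],"eef":[-0.5193,-0.1212,0.7481],"u":[11.5208,1.6815,0.8862]}
{"k":10,"theta":[-0.7713,-0.2541,-0.7421],"w":[0.0008,0.0049,0.0036],"eef":[-0.5192,-0.1212,0.7481],"u":[11.5126,1.6793,0.8884]}
{"k":11,"theta":[-0.7713,-0.2541,-0.7421],"w":[0.0009,0.005,0.0036],"eef":[-0.5192,-0.1212,0.7481],"u":[71.5686,30.7415,-17.5341]}
{"k":12,"theta":[-0.7734,-0.1673,-0.6816],"w":[-0.2357,8.7988,6.1339],"eef":[-0.5177,-0.1293,0.7514],"u":[-5.538,-6.577,6.3557]}
{"k":13,"theta":[-0.7774,-0.0233,-0.5827],"w":[-0.1506,5.5078,3.6927],"eef":[-0.5138,-0.1417,0.7565],"u":[-2.5628,-5.2017,5.8051]}
{"k":14,"theta":[-0.7794,0.0611,-0.5275],"w":[-0.0492,2.9762,1.8685],"eef":[-0.5095,-0.1489,0.7596],"u":[-0.0528,-4.0743,5.0853]}
{"k":15,"theta":[-0.7797,0.1032,-0.5023],"w":[0.0153,1.3165,0.7091],"eef":[-0.5058,-0.153,0.7616],"u":[2.1138,-3.1241,4.3783]}
{"k":16,"theta":[-0.7791,0.1191,-0.4951],"w":[0.0424,0.3206,0.0479],"eef":[-0.5031,-0.1551,0.7626],"u":[3.9791,-2.3186,3.744]}
{"k":17,"theta":[-0.7782,0.1201,-0.4973],"w":[0.0391,-0.1553,-0.2211],"eef":[-0.5015,-0.1559,0.7631],"u":[5.5513,-1.6525,3.1872]}
{"k":18,"theta":[-0.7776,0.1152,-0.5023],"w":[0.021,-0.3288,-0.2722],"eef":[-0.5008,-0.156,0.7632],"u":[6.8499,-1.1166,2.7153]}
{"k":19,"theta":[-0.7773,0.1077,-0.5079],"w":[0.0057,-0.4308,-0.2874],"eef":[-0.501,-0.1555,0.763],"u":[7.9105,-0.6691,2.3207]}
{"k":20,"theta":[-0.7773,0.0985,-0.5136],"w":[-0.0058,-0.4898,-0.2856],"eef":[-0.5018,-0.1547,0.7626],"u":[8.7687,-0.2963,1.9925]}
{"k":21,"theta":[-0.7776,0.0884,-0.5192],"w":[-0.014,-0.5217,-0.2764],"eef":[-0.503,-0.1536,0.762],"u":[9.4593,0.0135,1.7212]}
{"k":22,"theta":[-0.7779,0.0779,-0.5245],"w":[-0.0195,-0.5354,-0.2644],"eef":[-0.5045,-0.1523,0.7613],"u":[10.0127,0.2701,1.4982]}
{"k":23,"theta":[-0.7783,0.0672,-0.5297],"w":[-0.0227,-0.537,-0.2521],"eef":[-0.5062,-0.151,0.7606],"u":[10.4539,0.4819,1.3164]}
{"k":24,"theta":[-0.7788,0.0566,-0.5346],"w":[-0.0242,-0.5304,-0.2408],"eef":[-0.508,-0.1496,0.7598],"u":[10.8032,0.6563,1.1693]}
{"k":25,"theta":[-0.7793,0.0462,-0.5392],"w":[-0.0245,-0.5185,-0.231],"eef":[-0.5098,-0.1482,0.759],"u":[11.0773,0.7991,1.0513]}
{"k":26,"theta":[-0.7798,0.036,-0.5437],"w":[-0.0238,-0.503,-0.2227],"eef":[-0.5116,-0.1468,0.7582],"u":[11.2901,0.9157,0.9577]}
{"k":27,"theta":[-0.7802,0.0262,-0.5481],"w":[-0.0224,-0.4853,-0.2158],"eef":[-0.5133,-0.1454,0.7575],"u":[11.4531,1.0105,0.8844]}
{"k":28,"theta":[-0.7807,0.0167,-0.5523],"w":[-0.0206,-0.4662,-0.21],"eef":[-0.5149,-0.1441,0.7567],"u":[11.5757,1.0872,0.8278]}
{"k":29,"theta":[-0.7811,0.0076,-0.5564],"w":[-0.0185,-0.4466,-0.2052],"eef":[-0.5164,-0.1429,0.756],"u":[11.6659,1.1489,0.7851]}
{"k":30,"theta":[-0.7814,-0.001,-0.5605],"w":[-0.0163,-0.4267,-0.201],"eef":[-0.5178,-0.1418,0.7554],"u":[11.73,1.1982,0.7536]}
{"k":31,"theta":[-0.7817,-0.0093,-0.5644],"w":[-0.0141,-0.4069,-0.1974],"eef":[-0.5191,-0.1407,0.7548],"u":[11.7736,1.2376,0.7313]}
{"k":32,"theta":[-0.782,-0.0172,-0.5683],"w":[-0.0118,-0.3876,-0.194],"eef":[-0.5203,-0.1397,0.7542],"u":[11.801,1.2687,0.7163]}
{"k":33,"theta":[-0.7822,-0.0248,-0.5721],"w":[-0.0097,-0.3688,-0.1908],"eef":[-0.5213,-0.1388,0.7536],"u":[11.8158,1.2932,0.7071]}
{"k":34,"theta":[-0.7824,-0.0319,-0.5759],"w":[-0.0076,-0.3508,-0.1876],"eef":[-0.5222,-0.138,0.7532],"u":[11.8209,1.3124,0.7026]}
{"k":35,"theta":[-0.7825,-0.0387,-0.5796],"w":[-0.0057,-0.3334,-0.1844],"eef":[-0.523,-0.1372,0.7527],"u":[11.8188,1.3274,0.7017]}
{"k":36,"theta":[-0.7826,-0.0452,-0.5832],"w":[-0.0039,-0.3169,-0.1812],"eef":[-0.5237,-0.1365,0.7523],"u":[11.8113,1.339,0.7035]}
{"k":37,"theta":[-0.7827,-0.0514,-0.5868],"w":[-0.0023,-0.3013,-0.1778],"eef":[-0.5243,-0.1358,0.7519],"u":[11.7999,1.348,0.7073]}
{"k":38,"theta":[-0.7827,-0.0572,-0.5903],"w":[-0.0008,-0.2864,-0.1744],"eef":[-0.5248,-0.1352,0.7516]}


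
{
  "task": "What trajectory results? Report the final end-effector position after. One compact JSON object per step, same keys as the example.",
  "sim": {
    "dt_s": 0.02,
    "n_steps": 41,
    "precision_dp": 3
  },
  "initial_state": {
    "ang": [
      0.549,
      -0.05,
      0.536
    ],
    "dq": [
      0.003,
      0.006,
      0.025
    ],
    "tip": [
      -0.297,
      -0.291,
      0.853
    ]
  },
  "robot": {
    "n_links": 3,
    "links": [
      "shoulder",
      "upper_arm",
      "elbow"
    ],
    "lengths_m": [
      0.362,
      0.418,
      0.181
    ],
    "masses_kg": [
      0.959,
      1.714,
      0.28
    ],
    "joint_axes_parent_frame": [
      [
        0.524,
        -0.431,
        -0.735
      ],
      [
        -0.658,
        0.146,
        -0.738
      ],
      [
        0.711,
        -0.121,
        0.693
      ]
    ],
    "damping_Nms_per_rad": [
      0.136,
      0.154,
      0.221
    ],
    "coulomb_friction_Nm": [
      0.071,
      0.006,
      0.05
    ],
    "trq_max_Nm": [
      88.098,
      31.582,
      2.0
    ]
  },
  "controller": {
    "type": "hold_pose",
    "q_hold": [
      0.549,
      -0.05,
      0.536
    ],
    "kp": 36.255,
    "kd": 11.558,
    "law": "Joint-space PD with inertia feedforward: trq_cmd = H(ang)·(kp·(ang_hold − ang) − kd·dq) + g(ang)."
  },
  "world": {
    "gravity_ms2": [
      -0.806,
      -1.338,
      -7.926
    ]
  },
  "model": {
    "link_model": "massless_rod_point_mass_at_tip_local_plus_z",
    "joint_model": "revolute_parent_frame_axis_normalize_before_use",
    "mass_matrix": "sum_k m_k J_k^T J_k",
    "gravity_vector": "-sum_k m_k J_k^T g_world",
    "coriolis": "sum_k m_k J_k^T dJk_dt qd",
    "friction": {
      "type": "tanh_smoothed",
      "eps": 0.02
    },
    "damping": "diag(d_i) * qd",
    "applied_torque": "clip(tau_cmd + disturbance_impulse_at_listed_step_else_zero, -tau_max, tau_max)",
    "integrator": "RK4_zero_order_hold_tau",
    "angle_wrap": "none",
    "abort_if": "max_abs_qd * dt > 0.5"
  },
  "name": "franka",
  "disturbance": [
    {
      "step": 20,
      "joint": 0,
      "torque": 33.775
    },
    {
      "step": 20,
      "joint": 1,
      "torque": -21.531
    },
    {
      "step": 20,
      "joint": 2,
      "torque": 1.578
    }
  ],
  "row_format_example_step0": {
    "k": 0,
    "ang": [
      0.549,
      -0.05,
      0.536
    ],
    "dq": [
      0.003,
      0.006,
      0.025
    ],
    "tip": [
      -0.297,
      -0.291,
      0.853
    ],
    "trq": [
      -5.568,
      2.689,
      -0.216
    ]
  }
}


{"k":1,"ang":[0.549,-0.05,0.535],"dq":[0.005,0.014,0.09],"tip":[-0.297,-0.291,0.854],"trq":[-5.567,2.689,-0.219]}
{"k":2,"ang":[0.549,-0.05,0.534],"dq":[0.005,0.015,0.102],"tip":[-0.297,-0.291,0.854],"trq":[-5.566,2.689,-0.219]}
{"k":3,"ang":[0.549,-0.05,0.534],"dq":[0.005,0.015,0.105],"tip":[-0.297,-0.291,0.854],"trq":[-5.565,2.69,-0.219]}
{"k":4,"ang":[0.549,-0.05,0.534],"dq":[0.004,0.014,0.105],"tip":[-0.297,-0.291,0.854],"trq":[-5.564,2.69,-0.219]}
{"k":5,"ang":[0.549,-0.05,0.533],"dq":[0.004,0.014,0.106],"tip":[-0.297,-0.291,0.854],"trq":[-5.564,2.69,-0.219]}
{"k":6,"ang":[0.549,-0.05,0.533],"dq":[0.004,0.014,0.106],"tip":[-0.297,-0.291,0.854],"trq":[-5.564,2.69,-0.219]}
{"k":7,"ang":[0.549,-0.05,0.533],"dq":[0.004,0.014,0.106],"tip":[-0.297,-0.291,0.854],"trq":[-5.564,2.69,-0.219]}
{"k":8,"ang":[0.549,-0.05,0.532],"dq":[0.004,0.014,0.106],"tip":[-0.297,-0.291,0.854],"trq":[-5.564,2.69,-0.219]}
{"k":9,"ang":[0.549,-0.051,0.532],"dq":[0.004,0.014,0.106],"tip":[-0.297,-0.291,0.854],"trq":[-5.564,2.69,-0.219]}
{"k":10,"ang":[0.549,-0.051,0.532],"dq":[0.004,0.014,0.107],"tip":[-0.297,-0.291,0.854],"trq":[-5.564,2.69,-0.219]}
{"k":11,"ang":[0.549,-0.051,0.531],"dq":[0.004,0.014,0.107],"tip":[-0.297,-0.291,0.854],"trq":[-5.563,2.69,-0.219]}
{"k":12,"ang":[0.549,-0.051,0.531],"dq":[0.004,0.014,0.107],"tip":[-0.297,-0.291,0.854],"trq":[-5.563,2.69,-0.219]}
{"k":13,"ang":[0.549,-0.051,0.531],"dq":[0.004,0.015,0.107],"tip":[-0.297,-0.291,0.854],"trq":[-5.563,2.69,-0.219]}
{"k":14,"ang":[0.549,-0.051,0.53],"dq":[0.004,0.015,0.107],"tip":[-0.297,-0.291,0.854],"trq":[-5.563,2.69,-0.219]}
{"k":15,"ang":[0.549,-0.051,0.53],"dq":[0.004,0.015,0.107],"tip":[-0.297,-0.291,0.854],"trq":[-5.563,2.69,-0.219]}
{"k":16,"ang":[0.549,-0.051,0.53],"dq":[0.004,0.015,0.108],"tip":[-0.297,-0.291,0.854],"trq":[-5.563,2.69,-0.219]}
{"k":17,"ang":[0.549,-0.051,0.529],"dq":[0.004,0.015,0.108],"tip":[-0.297,-0.291,0.854],"trq":[-5.563,2.69,-0.219]}
{"k":18,"ang":[0.549,-0.051,0.529],"dq":[0.004,0.015,0.108],"tip":[-0.297,-0.291,0.854],"trq":[-5.563,2.69,-0.219]}
{"k":19,"ang":[0.549,-0.051,0.529],"dq":[0.004,0.015,0.108],"tip":[-0.297,-0.291,0.854],"trq":[-5.563,2.69,-0.219]}
{"k":20,"ang":[0.549,-0.051,0.528],"dq":[0.004,0.015,0.108],"tip":[-0.297,-0.291,0.854],"trq":[28.212,-18.841,1.359]}
{"k":21,"ang":[0.549,-0.075,0.528],"dq":[0.059,-2.286,0.191],"tip":[-0.3,-0.298,0.85],"trq":[-13.675,7.836,-0.592]}
{"k":22,"ang":[0.551,-0.114,0.53],"dq":[0.105,-1.625,0.073],"tip":[-0.306,-0.311,0.842],"trq":[-12.341,6.952,-0.511]}
{"k":23,"ang":[0.553,-0.141,0.53],"dq":[0.114,-1.125,0.143],"tip":[-0.31,-0.32,0.836],"trq":[-11.198,6.213,-0.454]}
{"k":24,"ang":[0.555,-0.16,0.53],"dq":[0.101,-0.758,0.141],"tip":[-0.313,-0.327,0.831],"trq":[-10.226,5.599,-0.407]}
{"k":25,"ang":[0.557,-0.173,0.531],"dq":[0.08,-0.481,0.129],"tip":[-0.316,-0.331,0.828],"trq":[-9.403,5.088,-0.369]}
{"k":26,"ang":[0.558,-0.181,0.531],"dq":[0.059,-0.27,0.117],"tip":[-0.317,-0.334,0.826],"trq":[-8.709,4.664,-0.338]}
{"k":27,"ang":[0.559,-0.185,0.531],"dq":[0.038,-0.109,0.109],"tip":[-0.318,-0.335,0.825],"trq":[-8.127,4.312,-0.313]}
{"k":28,"ang":[0.56,-0.186,0.531],"dq":[0.02,0.014,0.103],"tip":[-0.318,-0.336,0.825],"trq":[-7.641,4.02,-0.292]}
{"k":29,"ang":[0.56,-0.185,0.53],"dq":[0.006,0.106,0.097],"tip":[-0.318,-0.336,0.825],"trq":[-7.242,3.781,-0.276]}
{"k":30,"ang":[0.56,-0.183,0.53],"dq":[-0.004,0.176,0.094],"tip":[-0.318,-0.335,0.825],"trq":[-6.916,3.583,-0.263]}
{"k":31,"ang":[0.559,-0.179,0.529],"dq":[-0.011,0.229,0.093],"tip":[-0.318,-0.333,0.826],"trq":[-6.65,3.419,-0.252]}
{"k":32,"ang":[0.559,-0.174,0.529],"dq":[-0.016,0.267,0.092],"tip":[-0.317,-0.332,0.827],"trq":[-6.432,3.284,-0.243]}
{"k":33,"ang":[0.559,-0.169,0.528],"dq":[-0.019,0.292,0.091],"tip":[-0.316,-0.33,0.829],"trq":[-6.253,3.172,-0.236]}
{"k":34,"ang":[0.558,-0.163,0.528],"dq":[-0.021,0.307,0.09],"tip":[-0.316,-0.328,0.83],"trq":[-6.107,3.08,-0.23]}
{"k":35,"ang":[0.558,-0.157,0.527],"dq":[-0.023,0.315,0.09],"tip":[-0.315,-0.326,0.831],"trq":[-5.986,3.004,-0.226]}
{"k":36,"ang":[0.557,-0.151,0.526],"dq":[-0.023,0.316,0.09],"tip":[-0.314,-0.324,0.833],"trq":[-5.888,2.942,-0.222]}
{"k":37,"ang":[0.557,-0.145,0.526],"dq":[-0.023,0.313,0.091],"tip":[-0.313,-0.322,0.834],"trq":[-5.808,2.89,-0.219]}
{"k":38,"ang":[0.556,-0.139,0.525],"dq":[-0.023,0.307,0.091],"tip":[-0.312,-0.32,0.836],"trq":[-5.743,2.849,-0.217]}
{"k":39,"ang":[0.556,-0.133,0.525],"dq":[-0.022,0.297,0.092],"tip":[-0.311,-0.318,0.837],"trq":[-5.691,2.815,-0.216]}
{"k":40,"ang":[0.555,-0.128,0.524],"dq":[-0.021,0.286,0.093],"tip":[-0.31,-0.316,0.838],"trq":[-5.649,2.787,-0.214]}
{"k":41,"ang":[0.555,-0.123,0.524],"dq":[-0.02,0.274,0.094],"tip":[-0.309,-0.314,0.839]}
{"summary": "final tip position (m): -0.309 -0.314 0.839"}


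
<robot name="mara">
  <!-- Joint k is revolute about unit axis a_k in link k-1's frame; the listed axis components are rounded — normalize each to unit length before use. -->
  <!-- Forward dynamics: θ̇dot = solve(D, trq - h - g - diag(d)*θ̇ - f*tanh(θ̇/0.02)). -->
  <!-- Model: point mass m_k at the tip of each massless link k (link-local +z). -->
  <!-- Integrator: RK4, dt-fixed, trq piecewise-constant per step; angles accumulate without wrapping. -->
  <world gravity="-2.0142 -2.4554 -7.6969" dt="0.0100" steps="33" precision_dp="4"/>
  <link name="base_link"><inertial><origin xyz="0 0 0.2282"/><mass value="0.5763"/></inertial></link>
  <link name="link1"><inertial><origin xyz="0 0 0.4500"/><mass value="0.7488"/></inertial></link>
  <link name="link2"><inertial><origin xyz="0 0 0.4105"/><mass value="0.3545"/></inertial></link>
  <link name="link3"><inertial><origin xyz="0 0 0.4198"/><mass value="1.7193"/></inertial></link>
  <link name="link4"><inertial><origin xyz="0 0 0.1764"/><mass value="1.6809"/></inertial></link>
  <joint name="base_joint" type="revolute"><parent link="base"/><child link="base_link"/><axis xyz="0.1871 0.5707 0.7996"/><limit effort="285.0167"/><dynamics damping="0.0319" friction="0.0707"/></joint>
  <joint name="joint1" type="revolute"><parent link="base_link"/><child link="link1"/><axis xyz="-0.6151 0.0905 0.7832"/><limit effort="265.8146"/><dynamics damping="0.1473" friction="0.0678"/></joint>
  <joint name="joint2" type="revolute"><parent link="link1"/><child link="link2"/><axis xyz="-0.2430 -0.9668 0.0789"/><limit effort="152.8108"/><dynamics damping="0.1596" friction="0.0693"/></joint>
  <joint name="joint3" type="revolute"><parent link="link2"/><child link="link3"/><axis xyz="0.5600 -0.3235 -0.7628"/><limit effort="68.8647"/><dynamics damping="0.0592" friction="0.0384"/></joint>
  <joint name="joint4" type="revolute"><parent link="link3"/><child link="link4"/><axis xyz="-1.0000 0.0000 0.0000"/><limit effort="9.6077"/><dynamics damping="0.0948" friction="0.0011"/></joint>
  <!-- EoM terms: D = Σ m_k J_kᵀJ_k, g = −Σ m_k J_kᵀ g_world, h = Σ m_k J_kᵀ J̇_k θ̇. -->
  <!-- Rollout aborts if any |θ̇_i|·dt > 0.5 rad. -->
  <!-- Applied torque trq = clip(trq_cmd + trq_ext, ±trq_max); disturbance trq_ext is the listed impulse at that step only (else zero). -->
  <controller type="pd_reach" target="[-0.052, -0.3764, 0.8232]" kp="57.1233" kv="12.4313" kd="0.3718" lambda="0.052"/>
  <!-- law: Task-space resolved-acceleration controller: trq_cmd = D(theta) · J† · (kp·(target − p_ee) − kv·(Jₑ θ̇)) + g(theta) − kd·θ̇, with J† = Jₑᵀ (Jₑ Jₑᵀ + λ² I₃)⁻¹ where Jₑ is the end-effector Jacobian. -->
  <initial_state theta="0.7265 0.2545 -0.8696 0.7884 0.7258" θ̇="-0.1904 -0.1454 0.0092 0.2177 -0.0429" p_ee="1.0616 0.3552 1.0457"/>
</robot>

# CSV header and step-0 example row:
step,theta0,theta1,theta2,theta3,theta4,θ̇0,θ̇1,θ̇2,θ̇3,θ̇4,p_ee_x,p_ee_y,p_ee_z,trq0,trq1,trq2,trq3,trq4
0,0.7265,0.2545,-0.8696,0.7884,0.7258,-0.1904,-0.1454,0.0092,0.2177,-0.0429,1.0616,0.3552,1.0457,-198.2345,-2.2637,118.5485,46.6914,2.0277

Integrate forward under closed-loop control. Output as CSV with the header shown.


step,theta0,theta1,theta2,theta3,theta4,θ̇0,θ̇1,θ̇2,θ̇3,θ̇4,p_ee_x,p_ee_y,p_ee_z,trq0,trq1,trq2,trq3,trq4
1,0.7130,0.2562,-0.8780,0.7915,0.7312,-2.5188,0.4764,-1.6697,0.3482,1.1014,1.0588,0.3499,1.0463,-173.2457,-2.0251,105.3547,41.0424,1.2985
2,0.6777,0.2635,-0.9014,0.7940,0.7463,-4.5414,0.9894,-2.9948,0.0858,1.8990,1.0503,0.3412,1.0459,-149.0737,-3.0294,91.6061,35.8335,0.8206
3,0.6238,0.2755,-0.9363,0.7926,0.7683,-6.2406,1.4102,-3.9452,-0.4459,2.4875,1.0370,0.3295,1.0448,-126.1008,-4.5662,78.0241,30.9562,0.5015
4,0.5544,0.2913,-0.9789,0.7849,0.7956,-7.6344,1.7456,-4.5442,-1.1720,2.9354,1.0193,0.3151,1.0432,-104.6707,-6.0802,65.1577,26.3955,0.2870
5,0.4726,0.3101,-1.0260,0.7695,0.8269,-8.7438,2.0021,-4.8488,-1.9691,3.2952,0.9979,0.2984,1.0411,-85.0138,-7.0962,53.4184,22.1472,0.1320
6,0.3809,0.3310,-1.0749,0.7462,0.8615,-9.5954,2.1843,-4.9293,-2.7292,3.5967,0.9733,0.2796,1.0388,-67.2391,-7.2427,43.0782,18.2198,0.0029
7,0.2819,0.3534,-1.1239,0.7157,0.8989,-10.2174,2.2961,-4.8545,-3.3792,3.8506,0.9459,0.2592,1.0362,-51.3528,-6.2845,34.2850,14.6200,-0.1206
8,0.1776,0.3766,-1.1715,0.6794,0.9386,-10.6363,2.3431,-4.6839,-3.8778,4.0551,0.9162,0.2373,1.0335,-37.2915,-4.1295,27.0931,11.3430,-0.2464
9,0.0701,0.4000,-1.2172,0.6389,0.9800,-10.8750,2.3328,-4.4640,-4.2075,4.2018,0.8847,0.2142,1.0306,-24.9543,-0.8170,21.4920,8.3731,-0.3728
10,-0.0391,0.4230,-1.2606,0.5960,1.0225,-10.9533,2.2743,-4.2285,-4.3674,4.2802,0.8517,0.1903,1.0276,-14.2253,3.5034,17.4258,5.6887,-0.4919
11,-0.1483,0.4453,-1.3017,0.5522,1.0654,-10.8894,2.1777,-3.9994,-4.3680,4.2808,0.8176,0.1656,1.0246,-4.9839,8.5998,14.8021,3.2676,-0.5928
12,-0.2563,0.4664,-1.3406,0.5091,1.1078,-10.7009,2.0531,-3.7896,-4.2277,4.1968,0.7827,0.1406,1.0216,2.8922,14.1900,13.4944,1.0899,-0.6644
13,-0.3618,0.4862,-1.3775,0.4679,1.1490,-10.4060,1.9097,-3.6048,-3.9699,4.0261,0.7474,0.1153,1.0185,9.5286,19.9758,13.3437,-0.8597,-0.6973
14,-0.4640,0.5045,-1.4127,0.4298,1.1880,-10.0238,1.7553,-3.4452,-3.6211,3.7714,0.7118,0.0900,1.0153,15.0562,25.6776,14.1630,-2.5936,-0.6850
15,-0.5620,0.5212,-1.4465,0.3955,1.2241,-9.5733,1.5965,-3.3082,-3.2084,3.4401,0.6762,0.0648,1.0121,19.6103,31.0615,15.7471,-4.1221,-0.6247
16,-0.6553,0.5364,-1.4789,0.3656,1.2566,-9.0735,1.4379,-3.1893,-2.7579,3.0441,0.6408,0.0398,1.0088,23.3272,35.9562,17.8869,-5.4549,-0.5169
17,-0.7433,0.5500,-1.5102,0.3402,1.2848,-8.5418,1.2831,-3.0837,-2.2932,2.5980,0.6057,0.0153,1.0054,26.3387,40.2570,20.3838,-6.6024,-0.3654
18,-0.8260,0.5620,-1.5406,0.3195,1.3084,-7.9939,1.1345,-2.9867,-1.8343,2.1186,0.5711,-0.0088,1.0018,28.7666,43.9189,23.0614,-7.5754,-0.1761
19,-0.9032,0.5726,-1.5699,0.3033,1.3271,-7.4433,0.9937,-2.8945,-1.3969,1.6229,0.5370,-0.0323,0.9981,30.7180,46.9426,25.7729,-8.3855,0.0432
20,-0.9749,0.5819,-1.5984,0.2913,1.3409,-6.9007,0.8620,-2.8041,-0.9928,1.1273,0.5036,-0.0552,0.9941,32.2823,49.3594,28.4036,-9.0441,0.2837
21,-1.0412,0.5899,-1.6260,0.2831,1.3498,-6.3747,0.7400,-2.7134,-0.6299,0.6463,0.4708,-0.0772,0.9900,33.5307,51.2167,30.8697,-9.5625,0.5362
22,-1.1024,0.5967,-1.6526,0.2784,1.3540,-5.8713,0.6284,-2.6211,-0.3123,0.1926,0.4388,-0.0984,0.9856,34.5168,52.5676,33.1146,-9.9515,0.7919
23,-1.1587,0.6024,-1.6784,0.2767,1.3539,-5.3946,0.5274,-2.5266,-0.0411,-0.2237,0.4076,-0.1187,0.9811,35.2795,53.4639,35.1051,-10.2209,1.0420
24,-1.2104,0.6072,-1.7031,0.2773,1.3497,-4.9525,0.4338,-2.4278,0.1557,-0.6069,0.3772,-0.1380,0.9763,35.8508,53.9356,36.7597,-10.3739,1.2834
25,-1.2578,0.6111,-1.7269,0.2797,1.3420,-4.5398,0.3508,-2.3270,0.3124,-0.9387,0.3477,-0.1563,0.9713,36.2381,54.0420,38.1513,-10.4288,1.5047
26,-1.3013,0.6142,-1.7496,0.2834,1.3313,-4.1555,0.2784,-2.2252,0.4377,-1.2158,0.3192,-0.1735,0.9662,36.4507,53.8256,39.2998,-10.3947,1.7003
27,-1.3410,0.6167,-1.7714,0.2884,1.3180,-3.7991,0.2162,-2.1229,0.5342,-1.4397,0.2916,-0.1896,0.9608,36.4957,53.3209,40.2150,-10.2788,1.8673
28,-1.3773,0.6186,-1.7921,0.2941,1.3028,-3.4697,0.1632,-2.0207,0.6052,-1.6128,0.2651,-0.2047,0.9553,36.3787,52.5605,40.9124,-10.0885,2.0036
29,-1.4104,0.6199,-1.8118,0.3004,1.2860,-3.1660,0.1186,-1.9193,0.6540,-1.7391,0.2397,-0.2186,0.9496,36.1051,51.5758,41.4108,-9.8311,2.1086
30,-1.4406,0.6209,-1.8305,0.3072,1.2683,-2.8862,0.0815,-1.8193,0.6843,-1.8227,0.2154,-0.2315,0.9438,35.6816,50.3974,41.7306,-9.5143,2.1824
31,-1.4682,0.6216,-1.8482,0.3142,1.2498,-2.6288,0.0510,-1.7212,0.6991,-1.8685,0.1922,-0.2434,0.9380,35.1165,49.0553,41.8926,-9.1458,2.2262
32,-1.4932,0.6219,-1.8649,0.3212,1.2311,-2.3921,0.0262,-1.6254,0.7013,-1.8816,0.1703,-0.2543,0.9321,34.4198,47.5789,41.9176,-8.7334,2.2417
33,-1.5160,0.6221,-1.8807,0.3282,1.2124,-2.1747,0.0069,-1.5326,0.6945,-1.8674,0.1495,-0.2643,0.9261,,,,,


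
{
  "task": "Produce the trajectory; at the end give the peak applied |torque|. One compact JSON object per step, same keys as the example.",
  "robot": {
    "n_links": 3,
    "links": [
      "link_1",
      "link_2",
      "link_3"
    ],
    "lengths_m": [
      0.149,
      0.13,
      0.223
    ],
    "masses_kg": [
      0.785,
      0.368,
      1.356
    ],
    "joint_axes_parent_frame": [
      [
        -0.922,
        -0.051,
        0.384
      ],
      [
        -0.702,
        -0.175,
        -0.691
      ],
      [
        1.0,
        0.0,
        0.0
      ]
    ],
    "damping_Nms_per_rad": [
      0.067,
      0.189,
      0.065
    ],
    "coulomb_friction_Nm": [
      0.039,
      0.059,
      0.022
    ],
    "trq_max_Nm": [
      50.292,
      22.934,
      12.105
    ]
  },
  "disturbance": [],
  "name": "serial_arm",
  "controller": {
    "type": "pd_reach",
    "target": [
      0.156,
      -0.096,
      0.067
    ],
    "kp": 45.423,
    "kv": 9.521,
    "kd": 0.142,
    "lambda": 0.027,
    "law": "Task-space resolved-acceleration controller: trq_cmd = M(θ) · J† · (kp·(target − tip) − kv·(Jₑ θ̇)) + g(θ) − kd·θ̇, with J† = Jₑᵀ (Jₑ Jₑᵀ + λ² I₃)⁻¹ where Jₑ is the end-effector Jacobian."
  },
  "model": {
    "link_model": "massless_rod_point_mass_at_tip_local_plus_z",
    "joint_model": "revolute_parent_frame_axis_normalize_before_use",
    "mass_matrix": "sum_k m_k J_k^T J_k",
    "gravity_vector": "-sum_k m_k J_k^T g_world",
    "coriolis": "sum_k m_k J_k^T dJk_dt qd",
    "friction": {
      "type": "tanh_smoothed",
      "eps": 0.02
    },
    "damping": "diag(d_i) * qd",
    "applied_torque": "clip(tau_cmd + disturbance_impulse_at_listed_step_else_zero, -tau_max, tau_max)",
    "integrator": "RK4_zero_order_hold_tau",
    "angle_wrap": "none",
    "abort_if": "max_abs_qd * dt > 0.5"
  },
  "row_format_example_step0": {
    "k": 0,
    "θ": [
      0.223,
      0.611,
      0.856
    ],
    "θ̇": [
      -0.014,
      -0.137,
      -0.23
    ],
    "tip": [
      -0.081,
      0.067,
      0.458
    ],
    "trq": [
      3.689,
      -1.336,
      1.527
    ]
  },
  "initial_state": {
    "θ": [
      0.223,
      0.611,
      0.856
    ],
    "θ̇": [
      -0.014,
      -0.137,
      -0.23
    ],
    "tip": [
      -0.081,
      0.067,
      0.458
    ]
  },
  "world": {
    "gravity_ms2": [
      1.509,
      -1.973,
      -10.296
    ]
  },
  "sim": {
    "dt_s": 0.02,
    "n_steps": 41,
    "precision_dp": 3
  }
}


{"k":1,"\u03b8":[0.264,0.568,0.885],"\u03b8\u0307":[3.852,-3.675,3.23],"tip":[-0.08,0.065,0.455],"trq":[2.272,-0.847,0.668]}
{"k":2,"\u03b8":[0.354,0.494,0.975],"\u03b8\u0307":[5.006,-3.657,5.703],"tip":[-0.077,0.063,0.448],"trq":[-0.002,-1.349,0.201]}
{"k":3,"\u03b8":[0.452,0.429,1.099],"\u03b8\u0307":[4.828,-2.827,6.651],"tip":[-0.071,0.059,0.435],"trq":[-1.379,-1.67,-0.123]}
{"k":4,"\u03b8":[0.543,0.379,1.233],"\u03b8\u0307":[4.321,-2.273,6.758],"tip":[-0.064,0.055,0.418],"trq":[-1.978,-1.6,-0.478]}
{"k":5,"\u03b8":[0.624,0.337,1.366],"\u03b8\u0307":[3.77,-2.021,6.535],"tip":[-0.055,0.05,0.401],"trq":[-2.173,-1.277,-0.901]}
{"k":6,"\u03b8":[0.693,0.297,1.493],"\u03b8\u0307":[3.225,-1.967,6.176],"tip":[-0.045,0.044,0.381],"trq":[-2.16,-0.826,-1.372]}
{"k":7,"\u03b8":[0.752,0.258,1.612],"\u03b8\u0307":[2.693,-2.044,5.748],"tip":[-0.033,0.038,0.362],"trq":[-2.037,-0.323,-1.855]}
{"k":8,"\u03b8":[0.801,0.216,1.722],"\u03b8\u0307":[2.173,-2.209,5.276],"tip":[-0.021,0.031,0.342],"trq":[-1.855,0.181,-2.32]}
{"k":9,"\u03b8":[0.839,0.169,1.823],"\u03b8\u0307":[1.668,-2.429,4.771],"tip":[-0.009,0.024,0.321],"trq":[-1.644,0.658,-2.74]}
{"k":10,"\u03b8":[0.867,0.119,1.913],"\u03b8\u0307":[1.178,-2.674,4.245],"tip":[0.003,0.016,0.301],"trq":[-1.419,1.088,-3.098]}
{"k":11,"\u03b8":[0.886,0.063,1.992],"\u03b8\u0307":[0.707,-2.913,3.709],"tip":[0.014,0.009,0.281],"trq":[-1.191,1.46,-3.38]}
{"k":12,"\u03b8":[0.896,0.003,2.061],"\u03b8\u0307":[0.26,-3.114,3.177],"tip":[0.025,0.001,0.262],"trq":[-0.964,1.766,-3.58]}
{"k":13,"\u03b8":[0.897,-0.061,2.119],"\u03b8\u0307":[-0.156,-3.25,2.665],"tip":[0.035,-0.006,0.243],"trq":[-0.742,2.004,-3.697]}
{"k":14,"\u03b8":[0.89,-0.127,2.168],"\u03b8\u0307":[-0.525,-3.31,2.186],"tip":[0.043,-0.013,0.225],"trq":[-0.54,2.178,-3.737]}
{"k":15,"\u03b8":[0.876,-0.192,2.207],"\u03b8\u0307":[-0.854,-3.279,1.749],"tip":[0.05,-0.02,0.208],"trq":[-0.341,2.293,-3.706]}
{"k":16,"\u03b8":[0.856,-0.257,2.238],"\u03b8\u0307":[-1.138,-3.166,1.358],"tip":[0.057,-0.026,0.193],"trq":[-0.146,2.355,-3.618]}
{"k":17,"\u03b8":[0.831,-0.318,2.262],"\u03b8\u0307":[-1.369,-2.989,1.013],"tip":[0.062,-0.032,0.179],"trq":[0.041,2.377,-3.483]}
{"k":18,"\u03b8":[0.802,-0.376,2.279],"\u03b8\u0307":[-1.546,-2.773,0.711],"tip":[0.066,-0.037,0.166],"trq":[0.221,2.367,-3.314]}
{"k":19,"\u03b8":[0.77,-0.429,2.291],"\u03b8\u0307":[-1.666,-2.537,0.448],"tip":[0.069,-0.042,0.155],"trq":[0.391,2.337,-3.123]}
{"k":20,"\u03b8":[0.736,-0.478,2.298],"\u03b8\u0307":[-1.734,-2.3,0.219],"tip":[0.072,-0.047,0.146],"trq":[0.551,2.295,-2.922]}
{"k":21,"\u03b8":[0.701,-0.521,2.3],"\u03b8\u0307":[-1.754,-2.075,0.022],"tip":[0.074,-0.051,0.137],"trq":[0.7,2.246,-2.719]}
{"k":22,"\u03b8":[0.666,-0.56,2.299],"\u03b8\u0307":[-1.735,-1.857,-0.13],"tip":[0.077,-0.055,0.13],"trq":[0.836,2.194,-2.531]}
{"k":23,"\u03b8":[0.632,-0.596,2.295],"\u03b8\u0307":[-1.683,-1.666,-0.258],"tip":[0.079,-0.059,0.124],"trq":[0.959,2.145,-2.354]}
{"k":24,"\u03b8":[0.599,-0.627,2.289],"\u03b8\u0307":[-1.607,-1.502,-0.366],"tip":[0.081,-0.063,0.118],"trq":[1.07,2.1,-2.19]}
{"k":25,"\u03b8":[0.568,-0.656,2.281],"\u03b8\u0307":[-1.514,-1.362,-0.454],"tip":[0.083,-0.066,0.113],"trq":[1.168,2.061,-2.041]}
{"k":26,"\u03b8":[0.539,-0.682,2.271],"\u03b8\u0307":[-1.411,-1.242,-0.524],"tip":[0.085,-0.07,0.109],"trq":[1.255,2.026,-1.908]}
{"k":27,"\u03b8":[0.511,-0.706,2.26],"\u03b8\u0307":[-1.302,-1.139,-0.576],"tip":[0.087,-0.073,0.106],"trq":[1.33,1.997,-1.792]}
{"k":28,"\u03b8":[0.487,-0.727,2.248],"\u03b8\u0307":[-1.191,-1.052,-0.613],"tip":[0.089,-0.076,0.102],"trq":[1.395,1.973,-1.691]}
{"k":29,"\u03b8":[0.464,-0.748,2.236],"\u03b8\u0307":[-1.083,-0.976,-0.637],"tip":[0.092,-0.078,0.1],"trq":[1.451,1.954,-1.605]}
{"k":30,"\u03b8":[0.443,-0.767,2.223],"\u03b8\u0307":[-0.979,-0.911,-0.65],"tip":[0.094,-0.081,0.097],"trq":[1.499,1.939,-1.533]}
{"k":31,"\u03b8":[0.425,-0.784,2.21],"\u03b8\u0307":[-0.88,-0.854,-0.653],"tip":[0.096,-0.083,0.095],"trq":[1.54,1.929,-1.472]}
{"k":32,"\u03b8":[0.408,-0.801,2.197],"\u03b8\u0307":[-0.788,-0.803,-0.649],"tip":[0.098,-0.085,0.093],"trq":[1.574,1.921,-1.422]}
{"k":33,"\u03b8":[0.393,-0.816,2.184],"\u03b8\u0307":[-0.703,-0.758,-0.639],"tip":[0.1,-0.087,0.091],"trq":[1.602,1.916,-1.381]}
{"k":34,"\u03b8":[0.38,-0.831,2.172],"\u03b8\u0307":[-0.625,-0.718,-0.624],"tip":[0.102,-0.089,0.09],"trq":[1.626,1.914,-1.347]}
{"k":35,"\u03b8":[0.368,-0.845,2.159],"\u03b8\u0307":[-0.554,-0.681,-0.606],"tip":[0.104,-0.09,0.089],"trq":[1.646,1.914,-1.32]}
{"k":36,"\u03b8":[0.358,-0.858,2.147],"\u03b8\u0307":[-0.49,-0.648,-0.586],"tip":[0.106,-0.092,0.087],"trq":[1.662,1.915,-1.299]}
{"k":37,"\u03b8":[0.348,-0.871,2.136],"\u03b8\u0307":[-0.433,-0.617,-0.564],"tip":[0.108,-0.093,0.086],"trq":[1.676,1.918,-1.281]}
{"k":38,"\u03b8":[0.34,-0.883,2.125],"\u03b8\u0307":[-0.382,-0.588,-0.541],"tip":[0.11,-0.094,0.085],"trq":[1.687,1.922,-1.268]}
{"k":39,"\u03b8":[0.333,-0.894,2.114],"\u03b8\u0307":[-0.336,-0.561,-0.517],"tip":[0.112,-0.095,0.084],"trq":[1.696,1.927,-1.257]}
{"k":40,"\u03b8":[0.327,-0.905,2.104],"\u03b8\u0307":[-0.295,-0.535,-0.494],"tip":[0.114,-0.096,0.083],"trq":[1.703,1.932,-1.249]}
{"k":41,"\u03b8":[0.321,-0.916,2.095],"\u03b8\u0307":[-0.259,-0.511,-0.47],"tip":[0.116,-0.096,0.083]}
{"summary": "max |trq| (N\u00b7m): 3.737"}


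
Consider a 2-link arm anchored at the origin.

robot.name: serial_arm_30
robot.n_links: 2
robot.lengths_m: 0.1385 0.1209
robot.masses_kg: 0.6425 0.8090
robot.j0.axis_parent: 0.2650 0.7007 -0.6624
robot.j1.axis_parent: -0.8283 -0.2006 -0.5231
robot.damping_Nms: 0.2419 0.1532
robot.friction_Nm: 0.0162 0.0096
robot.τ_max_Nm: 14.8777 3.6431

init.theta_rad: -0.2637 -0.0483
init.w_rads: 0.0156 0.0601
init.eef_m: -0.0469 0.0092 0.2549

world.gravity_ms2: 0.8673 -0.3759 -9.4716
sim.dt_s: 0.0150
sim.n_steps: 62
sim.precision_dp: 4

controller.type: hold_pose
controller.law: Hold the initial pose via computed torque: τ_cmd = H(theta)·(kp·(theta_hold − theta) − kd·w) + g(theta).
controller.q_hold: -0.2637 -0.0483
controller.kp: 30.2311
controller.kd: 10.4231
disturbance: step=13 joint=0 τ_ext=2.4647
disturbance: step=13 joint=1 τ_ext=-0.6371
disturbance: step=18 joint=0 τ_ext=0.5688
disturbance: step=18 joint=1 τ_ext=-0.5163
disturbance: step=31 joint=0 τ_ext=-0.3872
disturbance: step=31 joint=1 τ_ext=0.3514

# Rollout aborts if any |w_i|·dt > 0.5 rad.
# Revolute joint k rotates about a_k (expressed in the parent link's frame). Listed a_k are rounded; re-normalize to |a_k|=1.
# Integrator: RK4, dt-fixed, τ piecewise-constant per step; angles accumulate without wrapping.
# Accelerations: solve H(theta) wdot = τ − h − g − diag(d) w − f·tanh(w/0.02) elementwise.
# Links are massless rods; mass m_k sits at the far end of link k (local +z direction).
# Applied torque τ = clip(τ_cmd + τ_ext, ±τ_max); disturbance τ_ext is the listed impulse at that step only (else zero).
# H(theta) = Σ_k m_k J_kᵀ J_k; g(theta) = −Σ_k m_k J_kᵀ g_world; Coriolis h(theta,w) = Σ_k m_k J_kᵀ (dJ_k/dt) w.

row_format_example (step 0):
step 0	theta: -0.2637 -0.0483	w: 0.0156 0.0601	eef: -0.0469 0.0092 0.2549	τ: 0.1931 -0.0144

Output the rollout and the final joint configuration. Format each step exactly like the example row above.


step 1	theta: -0.2636 -0.0478	w: 0.0011 0.0145	eef: -0.0469 0.0093 0.2549	τ: 0.1942 -0.0121
step 2	theta: -0.2636 -0.0477	w: -0.0010 0.0036	eef: -0.0469 0.0093 0.2549	τ: 0.1940 -0.0114
step 3	theta: -0.2636 -0.0477	w: -0.0008 0.0010	eef: -0.0470 0.0093 0.2549	τ: 0.1938 -0.0112
step 4	theta: -0.2636 -0.0477	w: -0.0005 0.0003	eef: -0.0470 0.0093 0.2549	τ: 0.1936 -0.0111
step 5	theta: -0.2636 -0.0477	w: -0.0003 0.0000	eef: -0.0470 0.0093 0.2549	τ: 0.1935 -0.0111
step 6	theta: -0.2636 -0.0477	w: -0.0001 -0.0001	eef: -0.0470 0.0093 0.2549	τ: 0.1934 -0.0111
step 7	theta: -0.2636 -0.0477	w: -0.0000 -0.0001	eef: -0.0470 0.0093 0.2549	τ: 0.1934 -0.0111
step 8	theta: -0.2636 -0.0477	w: 0.0000 -0.0002	eef: -0.0470 0.0093 0.2549	τ: 0.1934 -0.0111
step 9	theta: -0.2636 -0.0477	w: 0.0000 -0.0002	eef: -0.0470 0.0093 0.2549	τ: 0.1934 -0.0111
step 10	theta: -0.2636 -0.0477	w: 0.0001 -0.0002	eef: -0.0470 0.0093 0.2549	τ: 0.1934 -0.0110
step 11	theta: -0.2636 -0.0477	w: 0.0001 -0.0002	eef: -0.0470 0.0093 0.2549	τ: 0.1934 -0.0110
step 12	theta: -0.2636 -0.0477	w: 0.0001 -0.0002	eef: -0.0470 0.0093 0.2549	τ: 0.1933 -0.0110
step 13	theta: -0.2636 -0.0477	w: 0.0001 -0.0002	eef: -0.0470 0.0093 0.2549	τ: 2.6580 -0.6481
step 14	theta: -0.2564 -0.0480	w: 0.9434 -0.0572	eef: -0.0456 0.0090 0.2551	τ: -0.1919 0.0923
step 15	theta: -0.2442 -0.0493	w: 0.6936 -0.1118	eef: -0.0433 0.0084 0.2556	τ: -0.1356 0.0820
step 16	theta: -0.2352 -0.0511	w: 0.5071 -0.1204	eef: -0.0416 0.0079 0.2559	τ: -0.0904 0.0721
step 17	theta: -0.2287 -0.0528	w: 0.3659 -0.1073	eef: -0.0403 0.0075 0.2561	τ: -0.0539 0.0629
step 18	theta: -0.2240 -0.0543	w: 0.2580 -0.0853	eef: -0.0394 0.0071 0.2562	τ: 0.5447 -0.4615
step 19	theta: -0.2206 -0.0614	w: 0.2103 -0.8187	eef: -0.0384 0.0063 0.2564	τ: -0.0925 0.1246
step 20	theta: -0.2176 -0.0709	w: 0.1893 -0.4703	eef: -0.0375 0.0053 0.2565	τ: -0.0641 0.1022
step 21	theta: -0.2150 -0.0763	w: 0.1484 -0.2661	eef: -0.0368 0.0047 0.2566	τ: -0.0386 0.0866
step 22	theta: -0.2132 -0.0793	w: 0.1029 -0.1439	eef: -0.0363 0.0043 0.2567	τ: -0.0161 0.0752
step 23	theta: -0.2119 -0.0809	w: 0.0600 -0.0685	eef: -0.0360 0.0041 0.2567	τ: 0.0033 0.0664
step 24	theta: -0.2113 -0.0815	w: 0.0227 -0.0212	eef: -0.0359 0.0040 0.2567	τ: 0.0200 0.0594
step 25	theta: -0.2112 -0.0817	w: -0.0061 0.0025	eef: -0.0359 0.0040 0.2567	τ: 0.0328 0.0546
step 26	theta: -0.2114 -0.0815	w: -0.0243 0.0136	eef: -0.0359 0.0040 0.2567	τ: 0.0414 0.0515
step 27	theta: -0.2119 -0.0813	w: -0.0371 0.0190	eef: -0.0360 0.0041 0.2567	τ: 0.0482 0.0491
step 28	theta: -0.2125 -0.0810	w: -0.0467 0.0221	eef: -0.0361 0.0041 0.2567	τ: 0.0540 0.0472
step 29	theta: -0.2133 -0.0806	w: -0.0536 0.0241	eef: -0.0363 0.0042 0.2567	τ: 0.0591 0.0455
step 30	theta: -0.2141 -0.0802	w: -0.0586 0.0254	eef: -0.0365 0.0043 0.2566	τ: 0.0636 0.0439
step 31	theta: -0.2150 -0.0799	w: -0.0621 0.0263	eef: -0.0366 0.0043 0.2566	τ: -0.3196 0.3940
step 32	theta: -0.2161 -0.0754	w: -0.0872 0.5414	eef: -0.0370 0.0048 0.2566	τ: 0.1346 -0.0109
step 33	theta: -0.2177 -0.0690	w: -0.1193 0.3172	eef: -0.0376 0.0055 0.2565	τ: 0.1326 -0.0009
step 34	theta: -0.2195 -0.0653	w: -0.1259 0.1918	eef: -0.0381 0.0059 0.2564	τ: 0.1300 0.0050
step 35	theta: -0.2214 -0.0630	w: -0.1210 0.1199	eef: -0.0385 0.0062 0.2564	τ: 0.1274 0.0086
step 36	theta: -0.2231 -0.0615	w: -0.1115 0.0775	eef: -0.0389 0.0064 0.2563	τ: 0.1253 0.0108
step 37	theta: -0.2247 -0.0606	w: -0.1009 0.0518	eef: -0.0392 0.0066 0.2562	τ: 0.1236 0.0122
step 38	theta: -0.2261 -0.0599	w: -0.0906 0.0360	eef: -0.0395 0.0067 0.2562	τ: 0.1224 0.0131
step 39	theta: -0.2274 -0.0595	w: -0.0810 0.0267	eef: -0.0398 0.0068 0.2562	τ: 0.1217 0.0136
step 40	theta: -0.2286 -0.0591	w: -0.0725 0.0217	eef: -0.0400 0.0069 0.2561	τ: 0.1212 0.0138
step 41	theta: -0.2296 -0.0588	w: -0.0650 0.0189	eef: -0.0402 0.0069 0.2561	τ: 0.1211 0.0138
step 42	theta: -0.2305 -0.0585	w: -0.0587 0.0173	eef: -0.0404 0.0070 0.2561	τ: 0.1212 0.0137
step 43	theta: -0.2314 -0.0583	w: -0.0535 0.0161	eef: -0.0406 0.0071 0.2560	τ: 0.1215 0.0136
step 44	theta: -0.2321 -0.0580	w: -0.0491 0.0153	eef: -0.0407 0.0071 0.2560	τ: 0.1220 0.0134
step 45	theta: -0.2329 -0.0578	w: -0.0454 0.0145	eef: -0.0408 0.0072 0.2560	τ: 0.1226 0.0131
step 46	theta: -0.2335 -0.0576	w: -0.0424 0.0140	eef: -0.0410 0.0072 0.2560	τ: 0.1233 0.0128
step 47	theta: -0.2341 -0.0574	w: -0.0398 0.0134	eef: -0.0411 0.0072 0.2559	τ: 0.1240 0.0125
step 48	theta: -0.2347 -0.0572	w: -0.0376 0.0130	eef: -0.0412 0.0073 0.2559	τ: 0.1248 0.0122
step 49	theta: -0.2353 -0.0570	w: -0.0357 0.0126	eef: -0.0413 0.0073 0.2559	τ: 0.1257 0.0119
step 50	theta: -0.2358 -0.0568	w: -0.0341 0.0122	eef: -0.0414 0.0074 0.2559	τ: 0.1266 0.0116
step 51	theta: -0.2363 -0.0567	w: -0.0327 0.0119	eef: -0.0415 0.0074 0.2559	τ: 0.1275 0.0112
step 52	theta: -0.2368 -0.0565	w: -0.0314 0.0116	eef: -0.0416 0.0074 0.2559	τ: 0.1284 0.0109
step 53	theta: -0.2372 -0.0563	w: -0.0303 0.0114	eef: -0.0417 0.0075 0.2558	τ: 0.1293 0.0106
step 54	theta: -0.2377 -0.0561	w: -0.0293 0.0111	eef: -0.0418 0.0075 0.2558	τ: 0.1302 0.0102
step 55	theta: -0.2381 -0.0560	w: -0.0284 0.0109	eef: -0.0419 0.0075 0.2558	τ: 0.1311 0.0099
step 56	theta: -0.2385 -0.0558	w: -0.0275 0.0107	eef: -0.0420 0.0076 0.2558	τ: 0.1320 0.0096
step 57	theta: -0.2389 -0.0557	w: -0.0268 0.0105	eef: -0.0421 0.0076 0.2558	τ: 0.1328 0.0093
step 58	theta: -0.2393 -0.0555	w: -0.0261 0.0103	eef: -0.0421 0.0076 0.2558	τ: 0.1337 0.0089
step 59	theta: -0.2397 -0.0553	w: -0.0254 0.0101	eef: -0.0422 0.0077 0.2558	τ: 0.1346 0.0086
step 60	theta: -0.2401 -0.0552	w: -0.0248 0.0099	eef: -0.0423 0.0077 0.2557	τ: 0.1354 0.0083
step 61	theta: -0.2405 -0.0550	w: -0.0242 0.0097	eef: -0.0424 0.0077 0.2557	τ: 0.1363 0.0080
step 62	theta: -0.2408 -0.0549	w: -0.0236 0.0095	eef: -0.0424 0.0077 0.2557
final theta (rad): -0.2408 -0.0549


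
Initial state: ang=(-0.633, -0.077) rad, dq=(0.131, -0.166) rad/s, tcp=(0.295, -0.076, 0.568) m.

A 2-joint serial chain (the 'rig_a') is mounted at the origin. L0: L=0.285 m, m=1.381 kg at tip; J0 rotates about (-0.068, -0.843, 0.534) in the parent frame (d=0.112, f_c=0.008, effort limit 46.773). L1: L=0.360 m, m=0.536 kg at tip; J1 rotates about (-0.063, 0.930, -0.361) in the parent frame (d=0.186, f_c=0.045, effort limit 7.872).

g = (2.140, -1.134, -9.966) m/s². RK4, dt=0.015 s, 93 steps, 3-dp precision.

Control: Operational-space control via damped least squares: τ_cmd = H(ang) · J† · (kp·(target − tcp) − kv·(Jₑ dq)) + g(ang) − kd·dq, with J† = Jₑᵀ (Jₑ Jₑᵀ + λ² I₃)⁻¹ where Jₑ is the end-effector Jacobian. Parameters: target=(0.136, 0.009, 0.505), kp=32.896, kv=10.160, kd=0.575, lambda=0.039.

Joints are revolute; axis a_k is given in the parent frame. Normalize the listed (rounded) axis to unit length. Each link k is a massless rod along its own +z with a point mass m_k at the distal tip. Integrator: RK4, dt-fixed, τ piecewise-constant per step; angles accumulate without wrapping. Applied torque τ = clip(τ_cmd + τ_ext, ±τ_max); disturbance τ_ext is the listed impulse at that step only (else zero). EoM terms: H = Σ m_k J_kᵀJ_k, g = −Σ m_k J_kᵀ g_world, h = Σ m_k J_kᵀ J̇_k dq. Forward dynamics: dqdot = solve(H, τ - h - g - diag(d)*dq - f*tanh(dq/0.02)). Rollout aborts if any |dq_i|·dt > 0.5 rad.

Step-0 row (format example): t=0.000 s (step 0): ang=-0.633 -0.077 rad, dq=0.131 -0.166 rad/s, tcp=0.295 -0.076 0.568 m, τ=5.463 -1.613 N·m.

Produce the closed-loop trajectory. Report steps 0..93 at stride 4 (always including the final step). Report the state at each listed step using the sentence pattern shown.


t=0.060 s (step 4): ang=-0.617 -0.084 rad, dq=0.352 -0.114 rad/s, tcp=0.286 -0.073 0.573 m, τ=4.687 -1.377 N·m.
t=0.120 s (step 8): ang=-0.594 -0.091 rad, dq=0.404 -0.133 rad/s, tcp=0.273 -0.068 0.580 m, τ=4.246 -1.193 N·m.
t=0.180 s (step 12): ang=-0.570 -0.099 rad, dq=0.397 -0.133 rad/s, tcp=0.260 -0.063 0.586 m, τ=3.977 -1.080 N·m.
t=0.240 s (step 16): ang=-0.547 -0.107 rad, dq=0.362 -0.126 rad/s, tcp=0.247 -0.058 0.592 m, τ=3.804 -1.009 N·m.
t=0.300 s (step 20): ang=-0.526 -0.114 rad, dq=0.317 -0.116 rad/s, tcp=0.235 -0.054 0.597 m, τ=3.685 -0.961 N·m.
t=0.360 s (step 24): ang=-0.509 -0.121 rad, dq=0.270 -0.107 rad/s, tcp=0.225 -0.051 0.601 m, τ=3.601 -0.927 N·m.
t=0.420 s (step 28): ang=-0.494 -0.127 rad, dq=0.224 -0.099 rad/s, tcp=0.216 -0.049 0.605 m, τ=3.540 -0.902 N·m.
t=0.480 s (step 32): ang=-0.482 -0.133 rad, dq=0.182 -0.093 rad/s, tcp=0.208 -0.046 0.608 m, τ=3.494 -0.883 N·m.
t=0.540 s (step 36): ang=-0.472 -0.138 rad, dq=0.144 -0.088 rad/s, tcp=0.201 -0.045 0.610 m, τ=3.460 -0.869 N·m.
t=0.600 s (step 40): ang=-0.465 -0.144 rad, dq=0.110 -0.086 rad/s, tcp=0.196 -0.043 0.611 m, τ=3.435 -0.858 N·m.
t=0.660 s (step 44): ang=-0.459 -0.149 rad, dq=0.080 -0.085 rad/s, tcp=0.192 -0.042 0.613 m, τ=3.417 -0.849 N·m.
t=0.720 s (step 48): ang=-0.455 -0.154 rad, dq=0.053 -0.086 rad/s, tcp=0.188 -0.042 0.614 m, τ=3.404 -0.842 N·m.
t=0.780 s (step 52): ang=-0.452 -0.159 rad, dq=0.030 -0.087 rad/s, tcp=0.185 -0.041 0.615 m, τ=3.396 -0.836 N·m.
t=0.840 s (step 56): ang=-0.451 -0.164 rad, dq=0.010 -0.089 rad/s, tcp=0.183 -0.041 0.615 m, τ=3.391 -0.832 N·m.
t=0.900 s (step 60): ang=-0.451 -0.170 rad, dq=-0.007 -0.091 rad/s, tcp=0.181 -0.040 0.616 m, τ=3.387 -0.828 N·m.
t=0.960 s (step 64): ang=-0.452 -0.175 rad, dq=-0.021 -0.095 rad/s, tcp=0.179 -0.040 0.616 m, τ=3.385 -0.825 N·m.
t=1.020 s (step 68): ang=-0.454 -0.181 rad, dq=-0.035 -0.100 rad/s, tcp=0.178 -0.040 0.616 m, τ=3.386 -0.821 N·m.
t=1.080 s (step 72): ang=-0.456 -0.187 rad, dq=-0.049 -0.107 rad/s, tcp=0.178 -0.040 0.616 m, τ=3.390 -0.818 N·m.
t=1.140 s (step 76): ang=-0.460 -0.194 rad, dq=-0.062 -0.114 rad/s, tcp=0.177 -0.041 0.616 m, τ=3.397 -0.815 N·m.
t=1.200 s (step 80): ang=-0.464 -0.201 rad, dq=-0.075 -0.122 rad/s, tcp=0.177 -0.041 0.616 m, τ=3.407 -0.813 N·m.
t=1.260 s (step 84): ang=-0.469 -0.209 rad, dq=-0.087 -0.131 rad/s, tcp=0.177 -0.041 0.616 m, τ=3.420 -0.811 N·m.
t=1.320 s (step 88): ang=-0.474 -0.217 rad, dq=-0.099 -0.141 rad/s, tcp=0.177 -0.042 0.615 m, τ=3.434 -0.809 N·m.
t=1.380 s (step 92): ang=-0.480 -0.226 rad, dq=-0.110 -0.151 rad/s, tcp=0.177 -0.042 0.615 m, τ=3.450 -0.807 N·m.
t=1.395 s (step 93): ang=-0.482 -0.228 rad, dq=-0.113 -0.153 rad/s, tcp=0.177 -0.043 0.615 m.
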